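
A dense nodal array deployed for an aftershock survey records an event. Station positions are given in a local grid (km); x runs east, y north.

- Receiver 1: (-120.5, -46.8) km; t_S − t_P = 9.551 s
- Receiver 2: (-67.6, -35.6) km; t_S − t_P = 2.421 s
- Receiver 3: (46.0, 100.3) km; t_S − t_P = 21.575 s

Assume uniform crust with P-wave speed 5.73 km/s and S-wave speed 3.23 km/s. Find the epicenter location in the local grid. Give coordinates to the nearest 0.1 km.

Distance from S−P lag: d = Δt · v_P v_S / (v_P − v_S) = Δt · (5.73·3.23)/(5.73−3.23) ≈ 7.4032·Δt.
So d_Receiver 1 = 70.71, d_Receiver 2 = 17.92, d_Receiver 3 = 159.72 km.
Circle about each station: (x + 120.5)² + (y + 46.8)² = 70.71²; (x + 67.6)² + (y + 35.6)² = 17.92²; (x − 46.0)² + (y − 100.3)² = 159.72².
Subtracting the Receiver 1 equation from the Receiver 2 and Receiver 3 equations removes the quadratic terms:
105.8 x + 22.4 y = -6194.59
333.0 x + 294.2 y = -25044.97
Solving the 2×2 system: x ≈ -53.3, y ≈ -24.8 km.
Check against Receiver 1 (with the unrounded x, y): √((x + 120.5)²+(y + 46.8)²) = 70.71 ≈ 70.71 km. ✓

(-53.3, -24.8)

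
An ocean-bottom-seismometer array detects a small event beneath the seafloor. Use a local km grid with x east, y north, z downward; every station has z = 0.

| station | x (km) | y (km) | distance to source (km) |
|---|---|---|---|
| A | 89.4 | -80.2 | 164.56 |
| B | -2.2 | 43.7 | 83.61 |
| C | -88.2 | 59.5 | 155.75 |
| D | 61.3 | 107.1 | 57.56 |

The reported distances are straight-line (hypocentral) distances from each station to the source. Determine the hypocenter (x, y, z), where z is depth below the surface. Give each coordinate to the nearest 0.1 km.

Each station gives a sphere (x−x_i)² + (y−y_i)² + z² = d_i² (stations at z=0).
Subtracting the A sphere from B and C: z² cancels, leaving linear equations in x and y:
-183.2 x + 247.8 y = 7579.49
-355.2 x + 279.4 y = -282.98
Solving: x ≈ 59.400, y ≈ 74.502 km (keep extra digits for the depth step; rounded: 59.4, 74.5).
Then from the A sphere: z² = 164.56² − (x − 89.4)² − (y + 80.2)² with x = 59.400, y = 74.502, so z ≈ 47.406 ≈ 47.4 km.
Check against D (with the unrounded solution): distance 57.56 ≈ 57.56 km. ✓

(59.4, 74.5, 47.4)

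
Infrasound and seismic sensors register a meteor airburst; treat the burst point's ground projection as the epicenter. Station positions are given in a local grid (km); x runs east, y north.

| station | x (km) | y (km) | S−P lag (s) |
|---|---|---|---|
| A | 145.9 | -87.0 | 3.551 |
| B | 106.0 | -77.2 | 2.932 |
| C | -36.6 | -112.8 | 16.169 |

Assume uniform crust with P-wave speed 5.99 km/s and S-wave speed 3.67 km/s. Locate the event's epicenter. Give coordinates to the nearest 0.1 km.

x ≈ 116.3 km, y ≈ -103.0 km

Distance from S−P lag: d = Δt · v_P v_S / (v_P − v_S) = Δt · (5.99·3.67)/(5.99−3.67) ≈ 9.4756·Δt.
So d_A = 33.65, d_B = 27.78, d_C = 153.21 km.
Circle about each station: (x − 145.9)² + (y + 87.0)² = 33.65²; (x − 106.0)² + (y + 77.2)² = 27.78²; (x + 36.6)² + (y + 112.8)² = 153.21².
Subtracting pairs of circle equations eliminates x²+y² and gives linear equations (the radical axes):
-79.8 x + 19.6 y = -11299.38
-365.0 x − 51.6 y = -37133.39
Solving the 2×2 system: x ≈ 116.3, y ≈ -103.0 km.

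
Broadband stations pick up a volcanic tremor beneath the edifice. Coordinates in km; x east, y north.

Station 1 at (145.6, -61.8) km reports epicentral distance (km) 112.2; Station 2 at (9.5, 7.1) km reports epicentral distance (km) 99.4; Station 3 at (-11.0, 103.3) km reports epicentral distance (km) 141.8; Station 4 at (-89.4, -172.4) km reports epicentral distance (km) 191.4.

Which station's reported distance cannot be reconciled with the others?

Station 2

Solve using three stations at a time. Using Station 1, Station 3, Station 4 (subtract circle equations pairwise → linear system) gives (x, y) ≈ (38.1, -29.7).
Distances from that point to each station vs reported:
  Station 1: calculated 112.2 vs reported 112.2 → residual 0.0 km
  Station 2: calculated 46.6 vs reported 99.4 → residual 52.8 km
  Station 3: calculated 141.8 vs reported 141.8 → residual 0.0 km
  Station 4: calculated 191.4 vs reported 191.4 → residual 0.0 km
Station 1, Station 3, Station 4 are mutually consistent (residuals ≈ 0); Station 2 is off by 52.8 km.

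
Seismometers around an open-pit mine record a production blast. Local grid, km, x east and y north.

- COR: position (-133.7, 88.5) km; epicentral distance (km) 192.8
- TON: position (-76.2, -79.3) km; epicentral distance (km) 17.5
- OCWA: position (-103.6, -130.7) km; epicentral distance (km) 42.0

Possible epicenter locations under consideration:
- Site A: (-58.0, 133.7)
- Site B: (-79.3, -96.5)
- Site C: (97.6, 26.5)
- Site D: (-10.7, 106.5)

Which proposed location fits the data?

Site B

For each candidate, compare |candidate − station| to the reported distance:
Site A: residuals COR 104.6, TON 196.3, OCWA 226.3 → max 226.3 km
Site B: residuals COR 0.0, TON 0.0, OCWA 0.0 → max 0.0 km
Site C: residuals COR 46.7, TON 186.0, OCWA 213.3 → max 213.3 km
Site D: residuals COR 68.5, TON 179.5, OCWA 212.7 → max 212.7 km
Only Site B has all residuals ≈ 0.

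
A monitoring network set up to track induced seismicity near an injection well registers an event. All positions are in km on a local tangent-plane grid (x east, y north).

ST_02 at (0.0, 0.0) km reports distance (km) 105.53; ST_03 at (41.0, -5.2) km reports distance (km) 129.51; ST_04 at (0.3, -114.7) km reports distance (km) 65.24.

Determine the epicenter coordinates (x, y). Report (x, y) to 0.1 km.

Circle about each station: x² + y² = 105.53²; (x − 41.0)² + (y + 5.2)² = 129.51²; (x − 0.3)² + (y + 114.7)² = 65.24².
Subtracting the ST_02 equation from the ST_03 and ST_04 equations removes the quadratic terms:
82.0 x − 10.4 y = -3928.22
0.6 x − 229.4 y = 20036.50
Solving the 2×2 system: x ≈ -59.0, y ≈ -87.5 km.
Check against ST_02 (with the unrounded x, y): √(x²+y²) = 105.53 ≈ 105.53 km. ✓

x ≈ -59.0 km, y ≈ -87.5 km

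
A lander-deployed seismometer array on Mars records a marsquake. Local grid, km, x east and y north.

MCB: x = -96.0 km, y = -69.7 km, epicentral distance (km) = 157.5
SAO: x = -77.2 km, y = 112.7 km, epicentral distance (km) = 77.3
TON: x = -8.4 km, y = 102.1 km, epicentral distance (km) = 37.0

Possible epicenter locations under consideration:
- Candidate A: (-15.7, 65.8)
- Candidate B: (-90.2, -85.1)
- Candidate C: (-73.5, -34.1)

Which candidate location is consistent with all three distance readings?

Candidate A

For each candidate, compare |candidate − station| to the reported distance:
Candidate A: residuals MCB 0.0, SAO 0.0, TON 0.0 → max 0.0 km
Candidate B: residuals MCB 141.0, SAO 120.9, TON 167.3 → max 167.3 km
Candidate C: residuals MCB 115.4, SAO 69.5, TON 114.0 → max 115.4 km
Only Candidate A has all residuals ≈ 0.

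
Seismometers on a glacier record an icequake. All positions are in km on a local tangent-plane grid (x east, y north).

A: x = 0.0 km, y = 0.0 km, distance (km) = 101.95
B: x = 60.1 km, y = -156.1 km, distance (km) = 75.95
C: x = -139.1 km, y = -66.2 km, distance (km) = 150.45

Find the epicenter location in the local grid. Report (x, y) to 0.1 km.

Circle about each station: x² + y² = 101.95²; (x − 60.1)² + (y + 156.1)² = 75.95²; (x + 139.1)² + (y + 66.2)² = 150.45².
Subtracting the A equation from the B and C equations removes the quadratic terms:
120.2 x − 312.2 y = 32604.62
-278.2 x − 132.4 y = 11489.85
Solving the 2×2 system: x ≈ 7.1, y ≈ -101.7 km.

7.1 km east, -101.7 km north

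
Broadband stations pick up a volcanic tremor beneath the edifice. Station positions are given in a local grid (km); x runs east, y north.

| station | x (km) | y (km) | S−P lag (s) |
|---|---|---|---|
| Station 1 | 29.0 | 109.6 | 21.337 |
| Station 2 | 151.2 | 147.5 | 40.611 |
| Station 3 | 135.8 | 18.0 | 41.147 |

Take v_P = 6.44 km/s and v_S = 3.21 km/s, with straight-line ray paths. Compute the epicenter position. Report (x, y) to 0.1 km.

Distance from S−P lag: d = Δt · v_P v_S / (v_P − v_S) = Δt · (6.44·3.21)/(6.44−3.21) ≈ 6.4001·Δt.
So d_Station 1 = 136.56, d_Station 2 = 259.92, d_Station 3 = 263.35 km.
Circle about each station: (x − 29.0)² + (y − 109.6)² = 136.56²; (x − 151.2)² + (y − 147.5)² = 259.92²; (x − 135.8)² + (y − 18.0)² = 263.35².
Subtracting pairs of circle equations eliminates x²+y² and gives linear equations (the radical axes):
244.4 x + 75.8 y = -17145.24
213.6 x − 183.2 y = -44792.11
Solving the 2×2 system: x ≈ -107.2, y ≈ 119.5 km.

x ≈ -107.2 km, y ≈ 119.5 km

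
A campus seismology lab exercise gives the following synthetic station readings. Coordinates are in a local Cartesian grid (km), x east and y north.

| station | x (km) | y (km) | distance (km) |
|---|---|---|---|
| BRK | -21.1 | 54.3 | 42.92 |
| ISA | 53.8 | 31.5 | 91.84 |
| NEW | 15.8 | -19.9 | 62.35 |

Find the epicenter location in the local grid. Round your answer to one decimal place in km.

Circle about each station: (x + 21.1)² + (y − 54.3)² = 42.92²; (x − 53.8)² + (y − 31.5)² = 91.84²; (x − 15.8)² + (y + 19.9)² = 62.35².
Subtracting pairs of circle equations eliminates x²+y² and gives linear equations (the radical axes):
149.8 x − 45.6 y = -6099.47
73.8 x − 148.4 y = -4793.45
Solving the 2×2 system: x ≈ -36.4, y ≈ 14.2 km.

x ≈ -36.4 km, y ≈ 14.2 km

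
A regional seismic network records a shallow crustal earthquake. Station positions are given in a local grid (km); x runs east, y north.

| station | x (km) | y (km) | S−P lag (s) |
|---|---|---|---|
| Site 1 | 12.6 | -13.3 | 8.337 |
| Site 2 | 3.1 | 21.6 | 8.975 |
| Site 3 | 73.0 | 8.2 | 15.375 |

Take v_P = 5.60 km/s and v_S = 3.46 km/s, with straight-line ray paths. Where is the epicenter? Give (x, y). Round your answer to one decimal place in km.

Distance from S−P lag: d = Δt · v_P v_S / (v_P − v_S) = Δt · (5.60·3.46)/(5.60−3.46) ≈ 9.0542·Δt.
So d_Site 1 = 75.48, d_Site 2 = 81.26, d_Site 3 = 139.21 km.
Circle about each station: (x − 12.6)² + (y + 13.3)² = 75.48²; (x − 3.1)² + (y − 21.6)² = 81.26²; (x − 73.0)² + (y − 8.2)² = 139.21².
Subtracting the Site 1 equation from the Site 2 and Site 3 equations removes the quadratic terms:
-19.0 x + 69.8 y = -765.44
120.8 x + 43.0 y = -8621.60
Solving the 2×2 system: x ≈ -61.5, y ≈ -27.7 km.
Check against Site 1 (with the unrounded x, y): √((x − 12.6)²+(y + 13.3)²) = 75.50 ≈ 75.48 km. ✓

-61.5 km east, -27.7 km north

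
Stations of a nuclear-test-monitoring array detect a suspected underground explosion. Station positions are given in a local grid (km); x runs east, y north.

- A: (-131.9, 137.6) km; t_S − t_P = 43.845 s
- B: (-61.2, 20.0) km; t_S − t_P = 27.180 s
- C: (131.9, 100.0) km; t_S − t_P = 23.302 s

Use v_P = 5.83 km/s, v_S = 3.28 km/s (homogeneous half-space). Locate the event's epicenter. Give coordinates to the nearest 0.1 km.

(119.5, -74.3)

Distance from S−P lag: d = Δt · v_P v_S / (v_P − v_S) = Δt · (5.83·3.28)/(5.83−3.28) ≈ 7.4990·Δt.
So d_A = 328.79, d_B = 203.82, d_C = 174.74 km.
Circle about each station: (x + 131.9)² + (y − 137.6)² = 328.79²; (x + 61.2)² + (y − 20.0)² = 203.82²; (x − 131.9)² + (y − 100.0)² = 174.74².
Subtracting the A equation from the B and C equations removes the quadratic terms:
141.4 x − 235.2 y = 34374.34
527.6 x − 75.2 y = 68635.04
Solving the 2×2 system: x ≈ 119.5, y ≈ -74.3 km.
Check against A (with the unrounded x, y): √((x + 131.9)²+(y − 137.6)²) = 328.79 ≈ 328.79 km. ✓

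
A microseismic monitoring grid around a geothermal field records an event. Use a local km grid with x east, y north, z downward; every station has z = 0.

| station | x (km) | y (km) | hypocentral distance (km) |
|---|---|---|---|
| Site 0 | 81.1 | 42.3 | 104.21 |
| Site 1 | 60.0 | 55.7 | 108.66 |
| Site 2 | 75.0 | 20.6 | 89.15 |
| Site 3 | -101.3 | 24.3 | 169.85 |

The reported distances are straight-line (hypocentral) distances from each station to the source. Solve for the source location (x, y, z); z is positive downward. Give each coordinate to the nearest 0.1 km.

x ≈ 45.1 km, y ≈ -26.4 km, depth ≈ 69.6 km

Each station gives a sphere (x−x_i)² + (y−y_i)² + z² = d_i² (stations at z=0).
Subtracting the Site 0 sphere from Site 1 and Site 2: z² cancels, leaving linear equations in x and y:
-42.2 x + 26.8 y = -2611.28
-12.2 x − 43.4 y = 594.86
Solving: x ≈ 45.119, y ≈ -26.390 km (keep extra digits for the depth step; rounded: 45.1, -26.4).
Then from the Site 0 sphere: z² = 104.21² − (x − 81.1)² − (y − 42.3)² with x = 45.119, y = -26.390, so z ≈ 69.619 ≈ 69.6 km.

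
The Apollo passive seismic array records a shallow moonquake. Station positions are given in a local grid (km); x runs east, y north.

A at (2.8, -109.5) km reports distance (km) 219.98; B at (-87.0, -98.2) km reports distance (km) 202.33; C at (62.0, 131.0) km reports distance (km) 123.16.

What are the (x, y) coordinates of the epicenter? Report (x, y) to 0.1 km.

x ≈ -57.7 km, y ≈ 102.0 km

Circle about each station: (x − 2.8)² + (y + 109.5)² = 219.98²; (x + 87.0)² + (y + 98.2)² = 202.33²; (x − 62.0)² + (y − 131.0)² = 123.16².
Subtracting pairs of circle equations eliminates x²+y² and gives linear equations (the radical axes):
-179.6 x + 22.6 y = 12667.92
118.4 x + 481.0 y = 42229.72
Solving the 2×2 system: x ≈ -57.7, y ≈ 102.0 km.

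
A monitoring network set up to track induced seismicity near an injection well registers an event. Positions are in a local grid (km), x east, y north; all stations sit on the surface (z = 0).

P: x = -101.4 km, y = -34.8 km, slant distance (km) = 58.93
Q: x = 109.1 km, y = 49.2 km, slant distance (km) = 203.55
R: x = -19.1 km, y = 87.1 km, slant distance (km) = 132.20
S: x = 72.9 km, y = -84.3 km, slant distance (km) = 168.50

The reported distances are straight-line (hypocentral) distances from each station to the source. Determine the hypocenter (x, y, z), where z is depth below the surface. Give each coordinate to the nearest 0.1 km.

x ≈ -74.9 km, y ≈ -21.4 km, depth ≈ 50.9 km

Each station gives a sphere (x−x_i)² + (y−y_i)² + z² = d_i² (stations at z=0).
Subtracting the P sphere from Q and R: z² cancels, leaving linear equations in x and y:
421.0 x + 168.0 y = -35129.41
164.6 x + 243.8 y = -17545.88
Solving: x ≈ -74.904, y ≈ -21.397 km (keep extra digits for the depth step; rounded: -74.9, -21.4).
Then from the P sphere: z² = 58.93² − (x + 101.4)² − (y + 34.8)² with x = -74.904, y = -21.397, so z ≈ 50.903 ≈ 50.9 km.
Check against S (with the unrounded solution): distance 168.50 ≈ 168.50 km. ✓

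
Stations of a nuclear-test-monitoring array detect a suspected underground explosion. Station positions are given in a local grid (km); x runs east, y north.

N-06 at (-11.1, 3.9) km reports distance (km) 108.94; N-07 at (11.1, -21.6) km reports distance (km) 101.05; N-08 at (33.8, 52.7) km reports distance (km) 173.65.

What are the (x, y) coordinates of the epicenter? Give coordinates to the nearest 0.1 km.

Circle about each station: (x + 11.1)² + (y − 3.9)² = 108.94²; (x − 11.1)² + (y + 21.6)² = 101.05²; (x − 33.8)² + (y − 52.7)² = 173.65².
Subtracting pairs of circle equations eliminates x²+y² and gives linear equations (the radical axes):
44.4 x − 51.0 y = 2108.17
89.8 x + 97.6 y = -14505.09
Solving the 2×2 system: x ≈ -59.9, y ≈ -93.5 km.

x ≈ -59.9 km, y ≈ -93.5 km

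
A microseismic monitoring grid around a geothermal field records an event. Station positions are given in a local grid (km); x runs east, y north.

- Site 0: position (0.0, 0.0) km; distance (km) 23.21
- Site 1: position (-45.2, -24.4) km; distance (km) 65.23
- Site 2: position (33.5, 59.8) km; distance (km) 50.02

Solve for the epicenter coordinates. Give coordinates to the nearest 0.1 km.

-0.6 km east, 23.2 km north

Circle about each station: x² + y² = 23.21²; (x + 45.2)² + (y + 24.4)² = 65.23²; (x − 33.5)² + (y − 59.8)² = 50.02².
Subtracting pairs of circle equations eliminates x²+y² and gives linear equations (the radical axes):
-90.4 x − 48.8 y = -1077.85
67.0 x + 119.6 y = 2734.99
Solving the 2×2 system: x ≈ -0.6, y ≈ 23.2 km.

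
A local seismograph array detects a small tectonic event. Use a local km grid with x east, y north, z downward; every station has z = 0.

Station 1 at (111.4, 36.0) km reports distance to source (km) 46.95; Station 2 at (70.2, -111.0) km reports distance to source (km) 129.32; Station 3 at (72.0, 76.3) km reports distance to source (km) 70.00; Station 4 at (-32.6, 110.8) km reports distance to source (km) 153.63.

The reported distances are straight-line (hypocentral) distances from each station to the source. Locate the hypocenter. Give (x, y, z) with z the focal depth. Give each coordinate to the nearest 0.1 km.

x ≈ 82.9 km, y ≈ 14.1 km, depth ≈ 30.2 km

Each station gives a sphere (x−x_i)² + (y−y_i)² + z² = d_i² (stations at z=0).
Subtracting the Station 1 sphere from Station 2 and Station 3: z² cancels, leaving linear equations in x and y:
-82.4 x − 294.0 y = -10976.28
-78.8 x + 80.6 y = -5395.97
Solving: x ≈ 82.899, y ≈ 14.100 km (keep extra digits for the depth step; rounded: 82.9, 14.1).
Then from the Station 1 sphere: z² = 46.95² − (x − 111.4)² − (y − 36.0)² with x = 82.899, y = 14.100, so z ≈ 30.206 ≈ 30.2 km.
Check against Station 4 (with the unrounded solution): distance 153.63 ≈ 153.63 km. ✓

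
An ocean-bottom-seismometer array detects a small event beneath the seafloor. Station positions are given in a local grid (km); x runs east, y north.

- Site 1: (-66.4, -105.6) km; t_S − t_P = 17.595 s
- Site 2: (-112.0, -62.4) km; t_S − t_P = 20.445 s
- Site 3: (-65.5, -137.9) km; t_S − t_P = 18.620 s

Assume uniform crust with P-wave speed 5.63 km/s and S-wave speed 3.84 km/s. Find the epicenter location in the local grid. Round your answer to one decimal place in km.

Distance from S−P lag: d = Δt · v_P v_S / (v_P − v_S) = Δt · (5.63·3.84)/(5.63−3.84) ≈ 12.0778·Δt.
So d_Site 1 = 212.51, d_Site 2 = 246.93, d_Site 3 = 224.89 km.
Circle about each station: (x + 66.4)² + (y + 105.6)² = 212.51²; (x + 112.0)² + (y + 62.4)² = 246.93²; (x + 65.5)² + (y + 137.9)² = 224.89².
Subtracting pairs of circle equations eliminates x²+y² and gives linear equations (the radical axes):
-91.2 x + 86.4 y = -14936.48
1.8 x − 64.6 y = 2331.33
Solving the 2×2 system: x ≈ 133.1, y ≈ -32.4 km.
Check against Site 1 (with the unrounded x, y): √((x + 66.4)²+(y + 105.6)²) = 212.51 ≈ 212.51 km. ✓

(133.1, -32.4)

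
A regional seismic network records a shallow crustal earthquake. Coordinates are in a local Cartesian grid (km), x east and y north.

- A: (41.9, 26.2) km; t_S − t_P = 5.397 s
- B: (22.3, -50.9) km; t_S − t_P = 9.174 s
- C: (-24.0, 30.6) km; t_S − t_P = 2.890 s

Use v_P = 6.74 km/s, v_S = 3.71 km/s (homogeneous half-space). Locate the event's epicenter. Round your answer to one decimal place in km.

-2.3 km east, 20.7 km north

Distance from S−P lag: d = Δt · v_P v_S / (v_P − v_S) = Δt · (6.74·3.71)/(6.74−3.71) ≈ 8.2526·Δt.
So d_A = 44.54, d_B = 75.71, d_C = 23.85 km.
Circle about each station: (x − 41.9)² + (y − 26.2)² = 44.54²; (x − 22.3)² + (y + 50.9)² = 75.71²; (x + 24.0)² + (y − 30.6)² = 23.85².
Subtracting pairs of circle equations eliminates x²+y² and gives linear equations (the radical axes):
-39.2 x − 154.2 y = -3102.14
-131.8 x + 8.8 y = 485.30
Solving the 2×2 system: x ≈ -2.3, y ≈ 20.7 km.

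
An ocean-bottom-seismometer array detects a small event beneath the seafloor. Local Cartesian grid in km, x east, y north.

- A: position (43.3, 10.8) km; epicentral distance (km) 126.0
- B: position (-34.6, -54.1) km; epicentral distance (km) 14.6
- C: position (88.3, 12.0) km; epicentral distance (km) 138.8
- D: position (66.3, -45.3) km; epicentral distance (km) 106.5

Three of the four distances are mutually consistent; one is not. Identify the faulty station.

A

Solve using three stations at a time. Using B, C, D (subtract circle equations pairwise → linear system) gives (x, y) ≈ (-40.1, -40.7).
Distances from that point to each station vs reported:
  A: calculated 98.0 vs reported 126.0 → residual 28.0 km
  B: calculated 14.5 vs reported 14.6 → residual 0.1 km
  C: calculated 138.8 vs reported 138.8 → residual 0.0 km
  D: calculated 106.5 vs reported 106.5 → residual 0.0 km
B, C, D are mutually consistent (residuals ≈ 0); A is off by 28.0 km.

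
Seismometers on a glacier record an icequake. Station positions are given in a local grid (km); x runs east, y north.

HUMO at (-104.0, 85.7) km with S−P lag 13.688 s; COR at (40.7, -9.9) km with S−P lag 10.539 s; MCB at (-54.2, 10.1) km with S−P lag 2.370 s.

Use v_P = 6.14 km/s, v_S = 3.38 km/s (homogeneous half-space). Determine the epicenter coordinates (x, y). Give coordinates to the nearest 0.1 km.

Distance from S−P lag: d = Δt · v_P v_S / (v_P − v_S) = Δt · (6.14·3.38)/(6.14−3.38) ≈ 7.5193·Δt.
So d_HUMO = 102.92, d_COR = 79.25, d_MCB = 17.82 km.
Circle about each station: (x + 104.0)² + (y − 85.7)² = 102.92²; (x − 40.7)² + (y + 9.9)² = 79.25²; (x + 54.2)² + (y − 10.1)² = 17.82².
Subtracting the HUMO equation from the COR and MCB equations removes the quadratic terms:
289.4 x − 191.2 y = -12094.03
99.6 x − 151.2 y = -4845.87
Solving the 2×2 system: x ≈ -36.5, y ≈ 8.0 km.

x ≈ -36.5 km, y ≈ 8.0 km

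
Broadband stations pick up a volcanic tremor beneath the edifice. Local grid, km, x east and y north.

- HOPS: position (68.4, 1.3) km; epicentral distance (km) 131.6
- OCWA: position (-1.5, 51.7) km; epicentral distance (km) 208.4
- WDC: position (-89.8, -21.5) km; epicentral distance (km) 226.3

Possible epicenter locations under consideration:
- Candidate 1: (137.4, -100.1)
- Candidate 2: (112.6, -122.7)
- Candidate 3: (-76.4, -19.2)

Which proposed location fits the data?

Candidate 2

For each candidate, compare |candidate − station| to the reported distance:
Candidate 1: residuals HOPS 9.0, OCWA 2.6, WDC 14.1 → max 14.1 km
Candidate 2: residuals HOPS 0.0, OCWA 0.0, WDC 0.0 → max 0.0 km
Candidate 3: residuals HOPS 14.6, OCWA 105.3, WDC 212.7 → max 212.7 km
Only Candidate 2 has all residuals ≈ 0.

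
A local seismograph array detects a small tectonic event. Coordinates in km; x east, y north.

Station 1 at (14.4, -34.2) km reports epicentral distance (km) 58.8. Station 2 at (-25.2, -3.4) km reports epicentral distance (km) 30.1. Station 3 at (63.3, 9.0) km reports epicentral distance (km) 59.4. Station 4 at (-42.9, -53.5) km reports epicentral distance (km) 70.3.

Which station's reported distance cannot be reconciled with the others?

Station 1

Solve using three stations at a time. Using Station 2, Station 3, Station 4 (subtract circle equations pairwise → linear system) gives (x, y) ≈ (4.9, -1.9).
Distances from that point to each station vs reported:
  Station 1: calculated 33.6 vs reported 58.8 → residual 25.2 km
  Station 2: calculated 30.1 vs reported 30.1 → residual 0.0 km
  Station 3: calculated 59.4 vs reported 59.4 → residual 0.0 km
  Station 4: calculated 70.3 vs reported 70.3 → residual 0.0 km
Station 2, Station 3, Station 4 are mutually consistent (residuals ≈ 0); Station 1 is off by 25.2 km.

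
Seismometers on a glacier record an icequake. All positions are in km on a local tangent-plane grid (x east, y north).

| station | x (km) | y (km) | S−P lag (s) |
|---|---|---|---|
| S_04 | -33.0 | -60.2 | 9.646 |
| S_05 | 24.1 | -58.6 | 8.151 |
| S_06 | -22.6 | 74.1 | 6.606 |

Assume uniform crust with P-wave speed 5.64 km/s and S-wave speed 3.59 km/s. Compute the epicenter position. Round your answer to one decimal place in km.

(16.0, 21.5)

Distance from S−P lag: d = Δt · v_P v_S / (v_P − v_S) = Δt · (5.64·3.59)/(5.64−3.59) ≈ 9.8769·Δt.
So d_S_04 = 95.27, d_S_05 = 80.51, d_S_06 = 65.25 km.
Circle about each station: (x + 33.0)² + (y + 60.2)² = 95.27²; (x − 24.1)² + (y + 58.6)² = 80.51²; (x + 22.6)² + (y − 74.1)² = 65.25².
Subtracting the S_04 equation from the S_05 and S_06 equations removes the quadratic terms:
114.2 x + 3.2 y = 1896.24
20.8 x + 268.6 y = 6107.34
Solving the 2×2 system: x ≈ 16.0, y ≈ 21.5 km.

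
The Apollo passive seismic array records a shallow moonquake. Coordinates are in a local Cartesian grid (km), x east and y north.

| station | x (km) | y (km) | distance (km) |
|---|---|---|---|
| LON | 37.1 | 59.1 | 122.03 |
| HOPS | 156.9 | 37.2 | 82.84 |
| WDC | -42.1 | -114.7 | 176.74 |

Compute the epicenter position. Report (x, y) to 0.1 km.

Circle about each station: (x − 37.1)² + (y − 59.1)² = 122.03²; (x − 156.9)² + (y − 37.2)² = 82.84²; (x + 42.1)² + (y + 114.7)² = 176.74².
Subtracting pairs of circle equations eliminates x²+y² and gives linear equations (the radical axes):
239.6 x − 43.8 y = 29161.09
-158.4 x − 347.6 y = -6286.43
Solving the 2×2 system: x ≈ 115.4, y ≈ -34.5 km.

(115.4, -34.5)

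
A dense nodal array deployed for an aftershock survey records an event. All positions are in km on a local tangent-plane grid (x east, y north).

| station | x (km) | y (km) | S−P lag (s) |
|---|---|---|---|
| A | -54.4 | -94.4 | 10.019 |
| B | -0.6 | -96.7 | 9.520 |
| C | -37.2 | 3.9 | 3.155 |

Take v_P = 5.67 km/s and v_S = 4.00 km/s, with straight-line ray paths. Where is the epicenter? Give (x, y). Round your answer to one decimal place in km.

-5.3 km east, 32.5 km north

Distance from S−P lag: d = Δt · v_P v_S / (v_P − v_S) = Δt · (5.67·4.00)/(5.67−4.00) ≈ 13.5808·Δt.
So d_A = 136.07, d_B = 129.29, d_C = 42.85 km.
Circle about each station: (x + 54.4)² + (y + 94.4)² = 136.07²; (x + 0.6)² + (y + 96.7)² = 129.29²; (x + 37.2)² + (y − 3.9)² = 42.85².
Subtracting pairs of circle equations eliminates x²+y² and gives linear equations (the radical axes):
107.6 x − 4.6 y = -720.33
34.4 x + 196.6 y = 6207.25
Solving the 2×2 system: x ≈ -5.3, y ≈ 32.5 km.
Check against A (with the unrounded x, y): √((x + 54.4)²+(y + 94.4)²) = 136.07 ≈ 136.07 km. ✓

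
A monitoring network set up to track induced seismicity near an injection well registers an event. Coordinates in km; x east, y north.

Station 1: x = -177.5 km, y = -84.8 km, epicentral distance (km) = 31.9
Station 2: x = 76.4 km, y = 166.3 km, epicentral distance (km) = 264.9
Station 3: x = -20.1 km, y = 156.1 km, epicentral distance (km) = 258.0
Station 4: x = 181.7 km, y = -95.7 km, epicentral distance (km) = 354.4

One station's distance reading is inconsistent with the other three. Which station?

Station 2

Solve using three stations at a time. Using Station 1, Station 3, Station 4 (subtract circle equations pairwise → linear system) gives (x, y) ≈ (-170.2, -53.7).
Distances from that point to each station vs reported:
  Station 1: calculated 31.9 vs reported 31.9 → residual 0.0 km
  Station 2: calculated 330.5 vs reported 264.9 → residual 65.6 km
  Station 3: calculated 258.0 vs reported 258.0 → residual 0.0 km
  Station 4: calculated 354.4 vs reported 354.4 → residual 0.0 km
Station 1, Station 3, Station 4 are mutually consistent (residuals ≈ 0); Station 2 is off by 65.6 km.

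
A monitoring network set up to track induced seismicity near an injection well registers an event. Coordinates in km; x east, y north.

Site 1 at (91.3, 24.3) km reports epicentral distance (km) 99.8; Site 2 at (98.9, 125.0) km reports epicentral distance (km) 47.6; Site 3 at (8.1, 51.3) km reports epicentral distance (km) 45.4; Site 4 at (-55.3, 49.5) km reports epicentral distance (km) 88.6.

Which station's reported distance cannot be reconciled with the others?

Site 2

Solve using three stations at a time. Using Site 1, Site 3, Site 4 (subtract circle equations pairwise → linear system) gives (x, y) ≈ (20.8, 95.0).
Distances from that point to each station vs reported:
  Site 1: calculated 99.8 vs reported 99.8 → residual 0.0 km
  Site 2: calculated 83.7 vs reported 47.6 → residual 36.1 km
  Site 3: calculated 45.5 vs reported 45.4 → residual 0.1 km
  Site 4: calculated 88.6 vs reported 88.6 → residual 0.0 km
Site 1, Site 3, Site 4 are mutually consistent (residuals ≈ 0); Site 2 is off by 36.1 km.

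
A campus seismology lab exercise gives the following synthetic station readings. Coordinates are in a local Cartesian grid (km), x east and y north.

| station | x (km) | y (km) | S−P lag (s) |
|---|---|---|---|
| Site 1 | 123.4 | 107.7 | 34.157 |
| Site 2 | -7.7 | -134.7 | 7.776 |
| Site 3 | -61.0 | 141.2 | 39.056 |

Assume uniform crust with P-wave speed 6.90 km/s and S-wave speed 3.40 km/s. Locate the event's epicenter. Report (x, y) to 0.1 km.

Distance from S−P lag: d = Δt · v_P v_S / (v_P − v_S) = Δt · (6.90·3.40)/(6.90−3.40) ≈ 6.7029·Δt.
So d_Site 1 = 228.95, d_Site 2 = 52.12, d_Site 3 = 261.79 km.
Circle about each station: (x − 123.4)² + (y − 107.7)² = 228.95²; (x + 7.7)² + (y + 134.7)² = 52.12²; (x + 61.0)² + (y − 141.2)² = 261.79².
Subtracting pairs of circle equations eliminates x²+y² and gives linear equations (the radical axes):
-262.2 x − 484.8 y = 41078.14
-368.8 x + 67.0 y = -19284.31
Solving the 2×2 system: x ≈ 33.6, y ≈ -102.9 km.

33.6 km east, -102.9 km north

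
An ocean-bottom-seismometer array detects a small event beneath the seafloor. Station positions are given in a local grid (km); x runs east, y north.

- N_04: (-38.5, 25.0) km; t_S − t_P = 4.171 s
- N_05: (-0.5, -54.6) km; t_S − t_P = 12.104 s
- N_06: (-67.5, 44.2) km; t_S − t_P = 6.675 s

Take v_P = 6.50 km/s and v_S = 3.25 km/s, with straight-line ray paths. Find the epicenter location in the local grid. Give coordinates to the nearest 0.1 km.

Distance from S−P lag: d = Δt · v_P v_S / (v_P − v_S) = Δt · (6.50·3.25)/(6.50−3.25) ≈ 6.5000·Δt.
So d_N_04 = 27.11, d_N_05 = 78.68, d_N_06 = 43.39 km.
Circle about each station: (x + 38.5)² + (y − 25.0)² = 27.11²; (x + 0.5)² + (y + 54.6)² = 78.68²; (x + 67.5)² + (y − 44.2)² = 43.39².
Subtracting the N_04 equation from the N_05 and N_06 equations removes the quadratic terms:
76.0 x − 159.2 y = -4581.43
-58.0 x + 38.4 y = 3254.90
Solving the 2×2 system: x ≈ -54.2, y ≈ 2.9 km.

-54.2 km east, 2.9 km north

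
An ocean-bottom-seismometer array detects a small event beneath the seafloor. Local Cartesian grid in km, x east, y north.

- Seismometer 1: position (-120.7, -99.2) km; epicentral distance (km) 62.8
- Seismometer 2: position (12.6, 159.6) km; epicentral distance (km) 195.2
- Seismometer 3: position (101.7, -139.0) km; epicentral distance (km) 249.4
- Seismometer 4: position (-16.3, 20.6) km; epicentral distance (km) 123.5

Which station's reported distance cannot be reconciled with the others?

Solve using three stations at a time. Using Seismometer 1, Seismometer 3, Seismometer 4 (subtract circle equations pairwise → linear system) gives (x, y) ≈ (-125.7, -36.6).
Distances from that point to each station vs reported:
  Seismometer 1: calculated 62.8 vs reported 62.8 → residual 0.0 km
  Seismometer 2: calculated 240.1 vs reported 195.2 → residual 44.9 km
  Seismometer 3: calculated 249.4 vs reported 249.4 → residual 0.0 km
  Seismometer 4: calculated 123.5 vs reported 123.5 → residual 0.0 km
Seismometer 1, Seismometer 3, Seismometer 4 are mutually consistent (residuals ≈ 0); Seismometer 2 is off by 44.9 km.

Seismometer 2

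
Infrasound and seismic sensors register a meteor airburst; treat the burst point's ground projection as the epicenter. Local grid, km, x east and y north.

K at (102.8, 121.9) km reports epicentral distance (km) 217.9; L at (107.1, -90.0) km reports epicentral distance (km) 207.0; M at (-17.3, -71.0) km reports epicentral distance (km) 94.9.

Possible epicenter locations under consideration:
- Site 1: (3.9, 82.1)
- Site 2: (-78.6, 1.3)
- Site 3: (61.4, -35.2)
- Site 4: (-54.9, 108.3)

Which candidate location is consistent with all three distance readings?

For each candidate, compare |candidate − station| to the reported distance:
Site 1: residuals K 111.3, L 6.3, M 59.7 → max 111.3 km
Site 2: residuals K 0.1, L 0.1, M 0.1 → max 0.1 km
Site 3: residuals K 55.4, L 135.6, M 8.4 → max 135.6 km
Site 4: residuals K 59.6, L 49.1, M 88.3 → max 88.3 km
Only Site 2 has all residuals ≈ 0.

Site 2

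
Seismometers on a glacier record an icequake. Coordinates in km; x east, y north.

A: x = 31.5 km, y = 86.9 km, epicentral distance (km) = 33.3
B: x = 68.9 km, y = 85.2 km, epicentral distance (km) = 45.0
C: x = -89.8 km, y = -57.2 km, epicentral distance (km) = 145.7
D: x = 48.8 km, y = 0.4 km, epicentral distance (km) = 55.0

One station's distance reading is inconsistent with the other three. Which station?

Solve using three stations at a time. Using A, B, D (subtract circle equations pairwise → linear system) gives (x, y) ≈ (36.5, 54.0).
Distances from that point to each station vs reported:
  A: calculated 33.3 vs reported 33.3 → residual 0.0 km
  B: calculated 45.0 vs reported 45.0 → residual 0.0 km
  C: calculated 168.3 vs reported 145.7 → residual 22.6 km
  D: calculated 55.0 vs reported 55.0 → residual 0.0 km
A, B, D are mutually consistent (residuals ≈ 0); C is off by 22.6 km.

C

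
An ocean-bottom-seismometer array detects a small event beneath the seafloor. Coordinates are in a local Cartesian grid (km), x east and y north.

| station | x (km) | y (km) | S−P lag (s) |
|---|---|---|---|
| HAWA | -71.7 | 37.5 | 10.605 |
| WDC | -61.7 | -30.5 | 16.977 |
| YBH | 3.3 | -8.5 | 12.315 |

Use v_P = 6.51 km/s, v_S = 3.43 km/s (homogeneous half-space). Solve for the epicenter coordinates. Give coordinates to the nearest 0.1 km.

-7.7 km east, 80.1 km north

Distance from S−P lag: d = Δt · v_P v_S / (v_P − v_S) = Δt · (6.51·3.43)/(6.51−3.43) ≈ 7.2498·Δt.
So d_HAWA = 76.88, d_WDC = 123.08, d_YBH = 89.28 km.
Circle about each station: (x + 71.7)² + (y − 37.5)² = 76.88²; (x + 61.7)² + (y + 30.5)² = 123.08²; (x − 3.3)² + (y + 8.5)² = 89.28².
Subtracting pairs of circle equations eliminates x²+y² and gives linear equations (the radical axes):
20.0 x − 136.0 y = -11048.15
150.0 x − 92.0 y = -8524.38
Solving the 2×2 system: x ≈ -7.7, y ≈ 80.1 km.
Check against HAWA (with the unrounded x, y): √((x + 71.7)²+(y − 37.5)²) = 76.88 ≈ 76.88 km. ✓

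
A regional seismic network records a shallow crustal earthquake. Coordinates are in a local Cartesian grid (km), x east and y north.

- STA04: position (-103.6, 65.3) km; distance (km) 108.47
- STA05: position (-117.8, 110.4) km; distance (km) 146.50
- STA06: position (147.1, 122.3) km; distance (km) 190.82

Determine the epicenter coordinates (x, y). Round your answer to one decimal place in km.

(-8.9, 12.4)

Circle about each station: (x + 103.6)² + (y − 65.3)² = 108.47²; (x + 117.8)² + (y − 110.4)² = 146.50²; (x − 147.1)² + (y − 122.3)² = 190.82².
Subtracting the STA04 equation from the STA05 and STA06 equations removes the quadratic terms:
-28.4 x + 90.2 y = 1371.44
501.4 x + 114.0 y = -3047.88
Solving the 2×2 system: x ≈ -8.9, y ≈ 12.4 km.
Check against STA04 (with the unrounded x, y): √((x + 103.6)²+(y − 65.3)²) = 108.47 ≈ 108.47 km. ✓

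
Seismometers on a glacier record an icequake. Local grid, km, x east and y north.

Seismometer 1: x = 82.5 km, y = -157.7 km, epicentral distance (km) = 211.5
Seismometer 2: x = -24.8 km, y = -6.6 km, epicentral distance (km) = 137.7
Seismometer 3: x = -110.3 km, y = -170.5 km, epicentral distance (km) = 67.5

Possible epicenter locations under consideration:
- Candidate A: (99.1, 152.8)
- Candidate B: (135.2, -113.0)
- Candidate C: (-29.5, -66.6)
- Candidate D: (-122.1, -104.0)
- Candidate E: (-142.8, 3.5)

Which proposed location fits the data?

For each candidate, compare |candidate − station| to the reported distance:
Candidate A: residuals Seismometer 1 99.4, Seismometer 2 64.2, Seismometer 3 317.7 → max 317.7 km
Candidate B: residuals Seismometer 1 142.4, Seismometer 2 54.4, Seismometer 3 184.6 → max 184.6 km
Candidate C: residuals Seismometer 1 67.1, Seismometer 2 77.5, Seismometer 3 64.1 → max 77.5 km
Candidate D: residuals Seismometer 1 0.0, Seismometer 2 0.0, Seismometer 3 0.0 → max 0.0 km
Candidate E: residuals Seismometer 1 65.5, Seismometer 2 19.3, Seismometer 3 109.5 → max 109.5 km
Only Candidate D has all residuals ≈ 0.

Candidate D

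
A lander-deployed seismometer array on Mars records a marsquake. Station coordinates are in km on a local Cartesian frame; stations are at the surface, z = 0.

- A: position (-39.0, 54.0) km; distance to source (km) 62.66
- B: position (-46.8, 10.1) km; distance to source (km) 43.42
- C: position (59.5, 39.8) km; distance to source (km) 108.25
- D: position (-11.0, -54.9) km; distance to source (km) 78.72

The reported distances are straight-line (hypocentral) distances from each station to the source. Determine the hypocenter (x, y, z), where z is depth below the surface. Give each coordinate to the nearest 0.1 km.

x ≈ -35.0 km, y ≈ 7.4 km, depth ≈ 41.7 km

Each station gives a sphere (x−x_i)² + (y−y_i)² + z² = d_i² (stations at z=0).
Subtracting the A sphere from B and C: z² cancels, leaving linear equations in x and y:
-15.6 x − 87.8 y = -103.77
197.0 x − 28.4 y = -7104.50
Solving: x ≈ -34.997, y ≈ 7.400 km (keep extra digits for the depth step; rounded: -35.0, 7.4).
Then from the A sphere: z² = 62.66² − (x + 39.0)² − (y − 54.0)² with x = -34.997, y = 7.400, so z ≈ 41.698 ≈ 41.7 km.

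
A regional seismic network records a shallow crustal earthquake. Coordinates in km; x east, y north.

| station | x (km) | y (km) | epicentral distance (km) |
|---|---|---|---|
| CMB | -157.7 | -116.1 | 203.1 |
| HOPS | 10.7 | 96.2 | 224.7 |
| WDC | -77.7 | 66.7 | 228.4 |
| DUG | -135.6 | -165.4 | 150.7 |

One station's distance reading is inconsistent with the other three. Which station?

Solve using three stations at a time. Using CMB, HOPS, WDC (subtract circle equations pairwise → linear system) gives (x, y) ≈ (45.2, -125.8).
Distances from that point to each station vs reported:
  CMB: calculated 203.1 vs reported 203.1 → residual 0.0 km
  HOPS: calculated 224.7 vs reported 224.7 → residual 0.0 km
  WDC: calculated 228.4 vs reported 228.4 → residual 0.0 km
  DUG: calculated 185.0 vs reported 150.7 → residual 34.3 km
CMB, HOPS, WDC are mutually consistent (residuals ≈ 0); DUG is off by 34.3 km.

DUG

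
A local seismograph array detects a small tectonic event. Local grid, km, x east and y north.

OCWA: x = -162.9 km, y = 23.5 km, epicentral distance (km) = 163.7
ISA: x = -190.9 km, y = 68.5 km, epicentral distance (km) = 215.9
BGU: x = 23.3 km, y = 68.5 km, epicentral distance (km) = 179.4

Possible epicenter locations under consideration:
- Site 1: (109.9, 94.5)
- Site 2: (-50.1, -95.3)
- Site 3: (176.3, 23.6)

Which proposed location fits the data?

For each candidate, compare |candidate − station| to the reported distance:
Site 1: residuals OCWA 118.2, ISA 86.0, BGU 89.0 → max 118.2 km
Site 2: residuals OCWA 0.1, ISA 0.1, BGU 0.1 → max 0.1 km
Site 3: residuals OCWA 175.5, ISA 154.0, BGU 19.9 → max 175.5 km
Only Site 2 has all residuals ≈ 0.

Site 2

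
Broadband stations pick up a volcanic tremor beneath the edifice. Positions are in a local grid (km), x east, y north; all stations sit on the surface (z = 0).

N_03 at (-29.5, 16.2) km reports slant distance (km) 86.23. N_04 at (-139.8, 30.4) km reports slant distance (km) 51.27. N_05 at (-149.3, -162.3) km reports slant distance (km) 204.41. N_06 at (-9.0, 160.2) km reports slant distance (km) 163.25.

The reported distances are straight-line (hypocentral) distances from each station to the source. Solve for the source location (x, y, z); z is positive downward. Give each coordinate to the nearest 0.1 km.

x ≈ -105.1 km, y ≈ 33.7 km, depth ≈ 37.6 km

Each station gives a sphere (x−x_i)² + (y−y_i)² + z² = d_i² (stations at z=0).
Subtracting the N_03 sphere from N_04 and N_05: z² cancels, leaving linear equations in x and y:
-220.6 x + 28.4 y = 24142.51
-239.6 x − 357.0 y = 13151.25
Solving: x ≈ -105.102, y ≈ 33.701 km (keep extra digits for the depth step; rounded: -105.1, 33.7).
Then from the N_03 sphere: z² = 86.23² − (x + 29.5)² − (y − 16.2)² with x = -105.102, y = 33.701, so z ≈ 37.599 ≈ 37.6 km.
Check against N_06 (with the unrounded solution): distance 163.25 ≈ 163.25 km. ✓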